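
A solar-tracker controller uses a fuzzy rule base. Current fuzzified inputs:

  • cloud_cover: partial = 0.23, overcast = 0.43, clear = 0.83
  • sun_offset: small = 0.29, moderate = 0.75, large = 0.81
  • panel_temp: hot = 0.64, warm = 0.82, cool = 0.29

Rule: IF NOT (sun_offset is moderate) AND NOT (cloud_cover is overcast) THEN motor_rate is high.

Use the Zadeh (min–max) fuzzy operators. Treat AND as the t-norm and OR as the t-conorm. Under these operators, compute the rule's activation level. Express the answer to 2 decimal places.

0.25

firing strength: ¬moderate=1−0.75=0.25, ¬overcast=1−0.43=0.57; AND[min(a, b)] → w = 0.25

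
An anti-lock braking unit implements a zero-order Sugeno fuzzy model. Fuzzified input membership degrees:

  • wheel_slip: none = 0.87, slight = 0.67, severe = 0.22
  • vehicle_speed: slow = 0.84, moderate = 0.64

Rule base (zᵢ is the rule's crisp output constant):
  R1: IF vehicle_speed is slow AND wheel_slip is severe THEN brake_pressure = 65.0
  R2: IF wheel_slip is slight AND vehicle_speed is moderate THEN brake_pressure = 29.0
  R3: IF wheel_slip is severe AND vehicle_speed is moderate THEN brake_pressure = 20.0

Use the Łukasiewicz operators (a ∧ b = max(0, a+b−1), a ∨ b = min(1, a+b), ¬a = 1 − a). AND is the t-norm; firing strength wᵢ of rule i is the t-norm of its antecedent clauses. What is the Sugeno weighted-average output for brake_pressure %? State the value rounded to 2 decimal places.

34.84

R1 (z=65.0): slow=0.84, severe=0.22; AND[max(0, a+b−1)] → w = 0.06
R2 (z=29.0): slight=0.67, moderate=0.64; AND[max(0, a+b−1)] → w = 0.31
R3 (z=20.0): severe=0.22, moderate=0.64; AND[max(0, a+b−1)] → w = 0.00
Weighted average = (0.06·65.0 + 0.31·29.0 + 0.00·20.0) / (0.06 + 0.31 + 0.00)
  = 12.8900 / 0.3700 = 34.84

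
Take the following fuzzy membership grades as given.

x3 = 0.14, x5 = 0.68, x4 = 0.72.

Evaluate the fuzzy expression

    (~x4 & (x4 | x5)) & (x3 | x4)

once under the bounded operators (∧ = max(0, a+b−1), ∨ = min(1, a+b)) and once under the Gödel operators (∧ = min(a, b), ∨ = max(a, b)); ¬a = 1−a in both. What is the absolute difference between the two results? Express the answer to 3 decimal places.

Under bounded:
  ~x4 = 1 − 0.72 = 0.28
  x4 | x5 = min(1, a+b) on (0.72, 0.68) = 1.00
  ~x4 & (x4 | x5) = max(0, a+b−1) on (0.28, 1.00) = 0.28
  x3 | x4 = min(1, a+b) on (0.14, 0.72) = 0.86
  (~x4 & (x4 | x5)) & (x3 | x4) = max(0, a+b−1) on (0.28, 0.86) = 0.14
  → value = 0.1400
Under Gödel:
  ~x4 = 1 − 0.72 = 0.28
  x4 | x5 = max(a, b) on (0.72, 0.68) = 0.72
  ~x4 & (x4 | x5) = min(a, b) on (0.28, 0.72) = 0.28
  x3 | x4 = max(a, b) on (0.14, 0.72) = 0.72
  (~x4 & (x4 | x5)) & (x3 | x4) = min(a, b) on (0.28, 0.72) = 0.28
  → value = 0.2800
|0.1400 − 0.2800| = 0.140

0.140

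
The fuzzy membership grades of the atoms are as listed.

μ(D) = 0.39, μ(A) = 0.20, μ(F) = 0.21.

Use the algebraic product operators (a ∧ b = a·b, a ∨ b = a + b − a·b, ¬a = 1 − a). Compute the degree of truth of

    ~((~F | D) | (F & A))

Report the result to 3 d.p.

~F = 1 − 0.2100 = 0.7900
~F | D = a + b − a·b on (0.7900, 0.3900) = 0.8719
F & A = a·b on (0.2100, 0.2000) = 0.0420
(~F | D) | (F & A) = a + b − a·b on (0.8719, 0.0420) = 0.8773
~((~F | D) | (F & A)) = 1 − 0.8773 = 0.1227

0.123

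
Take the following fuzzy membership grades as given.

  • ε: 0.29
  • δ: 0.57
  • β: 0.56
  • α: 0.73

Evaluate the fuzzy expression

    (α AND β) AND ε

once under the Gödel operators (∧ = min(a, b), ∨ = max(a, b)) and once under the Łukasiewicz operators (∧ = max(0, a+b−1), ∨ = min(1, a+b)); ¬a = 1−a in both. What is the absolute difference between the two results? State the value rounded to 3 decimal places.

Under Gödel:
  α AND β = min(a, b) on (0.73, 0.56) = 0.56
  (α AND β) AND ε = min(a, b) on (0.56, 0.29) = 0.29
  → value = 0.2900
Under Łukasiewicz:
  α AND β = max(0, a+b−1) on (0.73, 0.56) = 0.29
  (α AND β) AND ε = max(0, a+b−1) on (0.29, 0.29) = 0.00
  → value = 0.0000
|0.2900 − 0.0000| = 0.290

0.290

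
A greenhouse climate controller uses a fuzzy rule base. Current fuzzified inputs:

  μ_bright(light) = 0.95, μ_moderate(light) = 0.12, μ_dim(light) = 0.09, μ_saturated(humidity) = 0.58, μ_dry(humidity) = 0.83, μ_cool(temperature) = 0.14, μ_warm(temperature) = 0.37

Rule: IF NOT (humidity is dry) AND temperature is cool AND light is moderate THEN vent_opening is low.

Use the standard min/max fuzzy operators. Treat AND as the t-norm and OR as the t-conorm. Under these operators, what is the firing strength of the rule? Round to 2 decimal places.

firing strength: ¬dry=1−0.83=0.17, cool=0.14, moderate=0.12; AND[min(a, b)] → w = 0.12

0.12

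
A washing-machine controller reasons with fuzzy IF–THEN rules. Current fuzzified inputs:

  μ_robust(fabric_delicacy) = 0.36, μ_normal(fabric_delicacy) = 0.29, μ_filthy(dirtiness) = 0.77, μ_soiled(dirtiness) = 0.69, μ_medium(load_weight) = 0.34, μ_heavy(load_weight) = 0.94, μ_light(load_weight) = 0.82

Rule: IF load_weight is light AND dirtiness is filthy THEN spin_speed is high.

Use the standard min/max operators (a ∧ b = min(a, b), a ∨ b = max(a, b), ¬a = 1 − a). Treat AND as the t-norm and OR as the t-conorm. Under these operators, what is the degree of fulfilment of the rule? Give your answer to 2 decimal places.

firing strength: light=0.82, filthy=0.77; AND[min(a, b)] → w = 0.77

0.77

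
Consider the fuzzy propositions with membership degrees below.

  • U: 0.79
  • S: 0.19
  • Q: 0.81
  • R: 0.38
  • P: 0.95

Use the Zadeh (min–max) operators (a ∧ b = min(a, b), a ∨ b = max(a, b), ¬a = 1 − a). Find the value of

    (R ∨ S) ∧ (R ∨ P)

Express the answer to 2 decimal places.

0.38

R ∨ S = max(a, b) on (0.38, 0.19) = 0.38
R ∨ P = max(a, b) on (0.38, 0.95) = 0.95
(R ∨ S) ∧ (R ∨ P) = min(a, b) on (0.38, 0.95) = 0.38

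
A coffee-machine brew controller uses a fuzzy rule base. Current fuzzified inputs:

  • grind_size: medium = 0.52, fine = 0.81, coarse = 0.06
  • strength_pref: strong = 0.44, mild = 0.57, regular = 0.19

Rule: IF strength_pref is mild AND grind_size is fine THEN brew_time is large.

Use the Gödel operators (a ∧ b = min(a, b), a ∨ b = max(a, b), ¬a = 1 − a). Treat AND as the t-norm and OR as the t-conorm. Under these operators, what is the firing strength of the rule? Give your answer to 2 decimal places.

0.57

firing strength: mild=0.57, fine=0.81; AND[min(a, b)] → w = 0.57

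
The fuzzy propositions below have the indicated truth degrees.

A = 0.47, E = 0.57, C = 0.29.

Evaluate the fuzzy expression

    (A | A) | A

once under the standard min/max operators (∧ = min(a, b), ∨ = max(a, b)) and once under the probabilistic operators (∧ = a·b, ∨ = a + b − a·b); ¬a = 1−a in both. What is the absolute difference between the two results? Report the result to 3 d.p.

Under standard min/max:
  A | A = max(a, b) on (0.47, 0.47) = 0.47
  (A | A) | A = max(a, b) on (0.47, 0.47) = 0.47
  → value = 0.4700
Under probabilistic:
  A | A = a + b − a·b on (0.4700, 0.4700) = 0.7191
  (A | A) | A = a + b − a·b on (0.7191, 0.4700) = 0.8511
  → value = 0.8511
|0.4700 − 0.8511| = 0.381

0.381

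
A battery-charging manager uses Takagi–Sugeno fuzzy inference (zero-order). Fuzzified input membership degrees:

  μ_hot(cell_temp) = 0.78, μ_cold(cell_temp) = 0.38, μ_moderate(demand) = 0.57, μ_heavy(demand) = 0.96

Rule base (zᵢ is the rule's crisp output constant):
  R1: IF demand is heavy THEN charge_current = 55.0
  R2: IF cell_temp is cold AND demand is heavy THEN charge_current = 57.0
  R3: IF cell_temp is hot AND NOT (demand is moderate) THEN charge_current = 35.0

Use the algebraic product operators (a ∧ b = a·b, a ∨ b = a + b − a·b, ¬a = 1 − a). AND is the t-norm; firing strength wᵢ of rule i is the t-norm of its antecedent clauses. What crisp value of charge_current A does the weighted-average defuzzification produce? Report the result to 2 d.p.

51.40

R1 (z=55.0): heavy=0.96 → w = 0.9600
R2 (z=57.0): cold=0.38, heavy=0.96; AND[a·b] → w = 0.3648
R3 (z=35.0): hot=0.78, ¬moderate=1−0.57=0.43; AND[a·b] → w = 0.3354
Weighted average = (0.9600·55.0 + 0.3648·57.0 + 0.3354·35.0) / (0.9600 + 0.3648 + 0.3354)
  = 85.3326 / 1.6602 = 51.40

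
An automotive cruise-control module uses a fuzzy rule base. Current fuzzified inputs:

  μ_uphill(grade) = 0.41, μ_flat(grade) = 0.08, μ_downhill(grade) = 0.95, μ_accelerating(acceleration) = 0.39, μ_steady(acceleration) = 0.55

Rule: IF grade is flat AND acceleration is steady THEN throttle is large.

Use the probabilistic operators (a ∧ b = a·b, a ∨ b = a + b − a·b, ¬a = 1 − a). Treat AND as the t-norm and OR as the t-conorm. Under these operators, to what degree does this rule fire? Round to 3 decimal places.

firing strength: flat=0.08, steady=0.55; AND[a·b] → w = 0.0440

0.044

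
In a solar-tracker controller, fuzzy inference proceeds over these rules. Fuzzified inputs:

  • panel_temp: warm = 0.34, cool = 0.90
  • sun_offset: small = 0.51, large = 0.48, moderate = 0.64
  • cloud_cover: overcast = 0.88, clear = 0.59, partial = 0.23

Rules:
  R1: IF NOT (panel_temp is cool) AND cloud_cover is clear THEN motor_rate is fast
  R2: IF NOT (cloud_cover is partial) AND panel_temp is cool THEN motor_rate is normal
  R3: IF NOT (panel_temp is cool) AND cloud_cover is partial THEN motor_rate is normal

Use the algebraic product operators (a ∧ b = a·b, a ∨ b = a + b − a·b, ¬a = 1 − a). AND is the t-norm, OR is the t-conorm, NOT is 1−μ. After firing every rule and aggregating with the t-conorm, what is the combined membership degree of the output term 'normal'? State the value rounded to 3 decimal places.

0.700

R1: ¬cool=1−0.90=0.10, clear=0.59; AND[a·b] → w = 0.0590
R2: ¬partial=1−0.23=0.77, cool=0.90; AND[a·b] → w = 0.6930
R3: ¬cool=1−0.90=0.10, partial=0.23; AND[a·b] → w = 0.0230
Rules with consequent 'normal': {R2, R3} → strengths 0.6930, 0.0230
Aggregate via t-conorm [a + b − a·b]: 0.7001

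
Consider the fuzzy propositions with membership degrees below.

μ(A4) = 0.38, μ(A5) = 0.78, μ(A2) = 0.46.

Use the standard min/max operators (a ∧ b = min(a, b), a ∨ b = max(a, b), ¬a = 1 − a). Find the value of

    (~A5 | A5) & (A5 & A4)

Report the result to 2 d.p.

~A5 = 1 − 0.78 = 0.22
~A5 | A5 = max(a, b) on (0.22, 0.78) = 0.78
A5 & A4 = min(a, b) on (0.78, 0.38) = 0.38
(~A5 | A5) & (A5 & A4) = min(a, b) on (0.78, 0.38) = 0.38

0.38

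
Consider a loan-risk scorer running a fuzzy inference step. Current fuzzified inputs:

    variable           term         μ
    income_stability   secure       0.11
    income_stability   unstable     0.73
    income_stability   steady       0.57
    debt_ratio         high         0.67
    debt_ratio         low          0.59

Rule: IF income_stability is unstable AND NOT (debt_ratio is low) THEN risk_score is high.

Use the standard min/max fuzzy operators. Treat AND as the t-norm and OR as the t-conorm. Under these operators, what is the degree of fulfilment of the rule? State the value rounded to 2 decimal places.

firing strength: unstable=0.73, ¬low=1−0.59=0.41; AND[min(a, b)] → w = 0.41

0.41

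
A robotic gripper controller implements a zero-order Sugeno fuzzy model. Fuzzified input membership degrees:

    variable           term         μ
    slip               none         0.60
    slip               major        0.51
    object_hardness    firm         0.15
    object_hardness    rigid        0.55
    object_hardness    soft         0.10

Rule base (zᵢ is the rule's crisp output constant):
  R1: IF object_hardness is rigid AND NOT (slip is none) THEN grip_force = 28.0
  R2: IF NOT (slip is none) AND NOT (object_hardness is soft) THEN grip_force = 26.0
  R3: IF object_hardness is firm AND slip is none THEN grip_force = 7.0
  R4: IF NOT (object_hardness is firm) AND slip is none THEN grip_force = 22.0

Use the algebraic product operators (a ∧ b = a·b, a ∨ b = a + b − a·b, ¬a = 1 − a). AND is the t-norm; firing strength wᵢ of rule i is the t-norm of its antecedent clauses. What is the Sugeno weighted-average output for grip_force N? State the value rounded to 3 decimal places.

R1 (z=28.0): rigid=0.55, ¬none=1−0.60=0.40; AND[a·b] → w = 0.2200
R2 (z=26.0): ¬none=1−0.60=0.40, ¬soft=1−0.10=0.90; AND[a·b] → w = 0.3600
R3 (z=7.0): firm=0.15, none=0.60; AND[a·b] → w = 0.0900
R4 (z=22.0): ¬firm=1−0.15=0.85, none=0.60; AND[a·b] → w = 0.5100
Weighted average = (0.2200·28.0 + 0.3600·26.0 + 0.0900·7.0 + 0.5100·22.0) / (0.2200 + 0.3600 + 0.0900 + 0.5100)
  = 27.3700 / 1.1800 = 23.195

23.195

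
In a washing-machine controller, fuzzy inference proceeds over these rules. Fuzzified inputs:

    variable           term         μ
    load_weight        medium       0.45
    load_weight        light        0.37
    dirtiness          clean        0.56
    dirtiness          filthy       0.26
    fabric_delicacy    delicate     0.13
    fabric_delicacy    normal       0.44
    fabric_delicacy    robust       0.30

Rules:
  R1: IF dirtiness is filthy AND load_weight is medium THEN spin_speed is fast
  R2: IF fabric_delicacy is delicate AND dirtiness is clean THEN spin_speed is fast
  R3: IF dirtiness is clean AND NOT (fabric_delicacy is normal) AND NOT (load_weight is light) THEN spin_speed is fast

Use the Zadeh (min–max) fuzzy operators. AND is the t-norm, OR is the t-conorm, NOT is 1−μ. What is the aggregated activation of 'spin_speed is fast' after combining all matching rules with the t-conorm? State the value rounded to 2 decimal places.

R1: filthy=0.26, medium=0.45; AND[min(a, b)] → w = 0.26
R2: delicate=0.13, clean=0.56; AND[min(a, b)] → w = 0.13
R3: clean=0.56, ¬normal=1−0.44=0.56, ¬light=1−0.37=0.63; AND[min(a, b)] → w = 0.56
Rules with consequent 'fast': {R1, R2, R3} → strengths 0.26, 0.13, 0.56
Aggregate via t-conorm [max(a, b)]: 0.56

0.56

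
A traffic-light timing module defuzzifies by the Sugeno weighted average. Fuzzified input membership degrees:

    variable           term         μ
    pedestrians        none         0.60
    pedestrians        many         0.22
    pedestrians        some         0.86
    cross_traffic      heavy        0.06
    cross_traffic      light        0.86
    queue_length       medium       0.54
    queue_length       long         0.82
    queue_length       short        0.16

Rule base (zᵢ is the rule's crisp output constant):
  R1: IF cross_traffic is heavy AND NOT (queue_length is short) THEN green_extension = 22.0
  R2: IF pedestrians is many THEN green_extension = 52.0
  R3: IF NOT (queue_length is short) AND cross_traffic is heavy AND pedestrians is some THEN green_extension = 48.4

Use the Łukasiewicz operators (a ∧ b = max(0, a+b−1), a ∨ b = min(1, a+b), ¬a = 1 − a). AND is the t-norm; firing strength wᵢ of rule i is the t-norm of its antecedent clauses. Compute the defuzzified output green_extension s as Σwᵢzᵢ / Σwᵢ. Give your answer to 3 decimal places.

R1 (z=22.0): heavy=0.06, ¬short=1−0.16=0.84; AND[max(0, a+b−1)] → w = 0.00
R2 (z=52.0): many=0.22 → w = 0.22
R3 (z=48.4): ¬short=1−0.16=0.84, heavy=0.06, some=0.86; AND[max(0, a+b−1)] → w = 0.00
Weighted average = (0.00·22.0 + 0.22·52.0 + 0.00·48.4) / (0.00 + 0.22 + 0.00)
  = 11.4400 / 0.2200 = 52.000

52.000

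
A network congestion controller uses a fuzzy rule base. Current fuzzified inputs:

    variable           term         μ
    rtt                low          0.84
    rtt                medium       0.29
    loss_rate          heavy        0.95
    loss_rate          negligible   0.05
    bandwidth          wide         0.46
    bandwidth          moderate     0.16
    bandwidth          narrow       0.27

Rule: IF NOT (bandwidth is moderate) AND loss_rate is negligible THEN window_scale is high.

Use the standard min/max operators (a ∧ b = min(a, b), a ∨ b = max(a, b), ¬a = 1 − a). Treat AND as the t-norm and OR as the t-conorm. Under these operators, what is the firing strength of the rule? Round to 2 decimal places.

0.05

firing strength: ¬moderate=1−0.16=0.84, negligible=0.05; AND[min(a, b)] → w = 0.05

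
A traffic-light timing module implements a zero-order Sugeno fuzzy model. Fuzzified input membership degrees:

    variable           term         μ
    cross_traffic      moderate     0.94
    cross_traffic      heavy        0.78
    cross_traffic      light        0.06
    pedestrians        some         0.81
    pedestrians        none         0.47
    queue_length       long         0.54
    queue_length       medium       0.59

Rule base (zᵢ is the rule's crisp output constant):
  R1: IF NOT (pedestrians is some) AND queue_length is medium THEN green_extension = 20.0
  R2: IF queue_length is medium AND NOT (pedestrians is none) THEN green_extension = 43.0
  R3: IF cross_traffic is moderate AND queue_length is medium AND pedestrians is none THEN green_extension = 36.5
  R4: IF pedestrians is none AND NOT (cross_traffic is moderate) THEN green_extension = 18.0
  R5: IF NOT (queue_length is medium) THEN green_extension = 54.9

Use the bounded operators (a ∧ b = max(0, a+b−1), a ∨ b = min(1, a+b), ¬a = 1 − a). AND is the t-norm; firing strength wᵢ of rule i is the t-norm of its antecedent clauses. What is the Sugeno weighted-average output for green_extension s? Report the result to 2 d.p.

52.21

R1 (z=20.0): ¬some=1−0.81=0.19, medium=0.59; AND[max(0, a+b−1)] → w = 0.00
R2 (z=43.0): medium=0.59, ¬none=1−0.47=0.53; AND[max(0, a+b−1)] → w = 0.12
R3 (z=36.5): moderate=0.94, medium=0.59, none=0.47; AND[max(0, a+b−1)] → w = 0.00
R4 (z=18.0): none=0.47, ¬moderate=1−0.94=0.06; AND[max(0, a+b−1)] → w = 0.00
R5 (z=54.9): ¬medium=1−0.59=0.41 → w = 0.41
Weighted average = (0.00·20.0 + 0.12·43.0 + 0.00·36.5 + 0.00·18.0 + 0.41·54.9) / (0.00 + 0.12 + 0.00 + 0.00 + 0.41)
  = 27.6690 / 0.5300 = 52.21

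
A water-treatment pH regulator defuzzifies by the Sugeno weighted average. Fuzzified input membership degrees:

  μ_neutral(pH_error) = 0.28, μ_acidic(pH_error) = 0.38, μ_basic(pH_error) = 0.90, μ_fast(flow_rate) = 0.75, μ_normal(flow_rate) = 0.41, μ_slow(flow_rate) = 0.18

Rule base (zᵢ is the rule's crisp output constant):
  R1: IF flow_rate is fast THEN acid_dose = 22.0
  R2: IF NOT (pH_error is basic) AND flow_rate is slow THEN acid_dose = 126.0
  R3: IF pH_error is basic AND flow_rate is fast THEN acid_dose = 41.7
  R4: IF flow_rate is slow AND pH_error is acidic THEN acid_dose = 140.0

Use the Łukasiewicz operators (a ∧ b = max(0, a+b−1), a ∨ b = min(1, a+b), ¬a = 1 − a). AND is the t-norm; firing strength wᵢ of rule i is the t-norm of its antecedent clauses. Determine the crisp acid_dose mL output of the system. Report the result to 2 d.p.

R1 (z=22.0): fast=0.75 → w = 0.75
R2 (z=126.0): ¬basic=1−0.90=0.10, slow=0.18; AND[max(0, a+b−1)] → w = 0.00
R3 (z=41.7): basic=0.90, fast=0.75; AND[max(0, a+b−1)] → w = 0.65
R4 (z=140.0): slow=0.18, acidic=0.38; AND[max(0, a+b−1)] → w = 0.00
Weighted average = (0.75·22.0 + 0.00·126.0 + 0.65·41.7 + 0.00·140.0) / (0.75 + 0.00 + 0.65 + 0.00)
  = 43.6050 / 1.4000 = 31.15

31.15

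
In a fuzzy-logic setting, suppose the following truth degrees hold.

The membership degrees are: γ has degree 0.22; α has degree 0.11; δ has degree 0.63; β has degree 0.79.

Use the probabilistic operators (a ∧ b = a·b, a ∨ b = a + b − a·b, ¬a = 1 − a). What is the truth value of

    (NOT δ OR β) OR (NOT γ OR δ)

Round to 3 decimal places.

0.989

NOT δ = 1 − 0.6300 = 0.3700
NOT δ OR β = a + b − a·b on (0.3700, 0.7900) = 0.8677
NOT γ = 1 − 0.2200 = 0.7800
NOT γ OR δ = a + b − a·b on (0.7800, 0.6300) = 0.9186
(NOT δ OR β) OR (NOT γ OR δ) = a + b − a·b on (0.8677, 0.9186) = 0.9892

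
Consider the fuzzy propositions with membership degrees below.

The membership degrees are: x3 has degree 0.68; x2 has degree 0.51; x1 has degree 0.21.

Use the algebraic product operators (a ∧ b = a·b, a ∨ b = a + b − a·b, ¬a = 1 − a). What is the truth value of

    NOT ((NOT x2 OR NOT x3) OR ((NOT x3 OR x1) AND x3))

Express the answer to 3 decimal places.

0.238

NOT x2 = 1 − 0.5100 = 0.4900
NOT x3 = 1 − 0.6800 = 0.3200
NOT x2 OR NOT x3 = a + b − a·b on (0.4900, 0.3200) = 0.6532
NOT x3 = 1 − 0.6800 = 0.3200
NOT x3 OR x1 = a + b − a·b on (0.3200, 0.2100) = 0.4628
(NOT x3 OR x1) AND x3 = a·b on (0.4628, 0.6800) = 0.3147
(NOT x2 OR NOT x3) OR ((NOT x3 OR x1) AND x3) = a + b − a·b on (0.6532, 0.3147) = 0.7623
NOT ((NOT x2 OR NOT x3) OR ((NOT x3 OR x1) AND x3)) = 1 − 0.7623 = 0.2377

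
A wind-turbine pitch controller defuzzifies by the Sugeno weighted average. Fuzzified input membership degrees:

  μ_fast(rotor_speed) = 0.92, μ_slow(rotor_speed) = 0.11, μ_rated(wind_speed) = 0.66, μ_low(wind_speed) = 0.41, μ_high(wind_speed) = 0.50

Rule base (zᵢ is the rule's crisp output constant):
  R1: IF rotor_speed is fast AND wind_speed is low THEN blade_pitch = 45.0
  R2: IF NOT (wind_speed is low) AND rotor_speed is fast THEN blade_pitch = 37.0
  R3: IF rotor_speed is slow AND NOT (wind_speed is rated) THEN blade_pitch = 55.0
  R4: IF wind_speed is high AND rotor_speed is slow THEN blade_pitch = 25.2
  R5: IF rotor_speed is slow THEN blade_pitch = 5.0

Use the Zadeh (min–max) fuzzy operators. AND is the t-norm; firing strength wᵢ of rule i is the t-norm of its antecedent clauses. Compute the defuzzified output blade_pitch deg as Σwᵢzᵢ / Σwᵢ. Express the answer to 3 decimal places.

37.332

R1 (z=45.0): fast=0.92, low=0.41; AND[min(a, b)] → w = 0.41
R2 (z=37.0): ¬low=1−0.41=0.59, fast=0.92; AND[min(a, b)] → w = 0.59
R3 (z=55.0): slow=0.11, ¬rated=1−0.66=0.34; AND[min(a, b)] → w = 0.11
R4 (z=25.2): high=0.50, slow=0.11; AND[min(a, b)] → w = 0.11
R5 (z=5.0): slow=0.11 → w = 0.11
Weighted average = (0.41·45.0 + 0.59·37.0 + 0.11·55.0 + 0.11·25.2 + 0.11·5.0) / (0.41 + 0.59 + 0.11 + 0.11 + 0.11)
  = 49.6520 / 1.3300 = 37.332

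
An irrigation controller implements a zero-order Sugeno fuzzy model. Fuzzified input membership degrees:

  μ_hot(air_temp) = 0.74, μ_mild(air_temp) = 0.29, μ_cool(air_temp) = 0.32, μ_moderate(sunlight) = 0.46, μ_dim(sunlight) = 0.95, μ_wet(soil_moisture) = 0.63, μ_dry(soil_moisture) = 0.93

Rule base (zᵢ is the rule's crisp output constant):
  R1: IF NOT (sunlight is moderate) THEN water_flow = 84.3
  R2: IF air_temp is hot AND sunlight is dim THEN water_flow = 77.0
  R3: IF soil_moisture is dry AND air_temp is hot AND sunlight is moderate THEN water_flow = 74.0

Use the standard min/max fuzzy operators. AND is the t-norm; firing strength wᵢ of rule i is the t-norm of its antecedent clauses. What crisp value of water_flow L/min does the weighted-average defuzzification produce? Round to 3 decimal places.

78.472

R1 (z=84.3): ¬moderate=1−0.46=0.54 → w = 0.54
R2 (z=77.0): hot=0.74, dim=0.95; AND[min(a, b)] → w = 0.74
R3 (z=74.0): dry=0.93, hot=0.74, moderate=0.46; AND[min(a, b)] → w = 0.46
Weighted average = (0.54·84.3 + 0.74·77.0 + 0.46·74.0) / (0.54 + 0.74 + 0.46)
  = 136.5420 / 1.7400 = 78.472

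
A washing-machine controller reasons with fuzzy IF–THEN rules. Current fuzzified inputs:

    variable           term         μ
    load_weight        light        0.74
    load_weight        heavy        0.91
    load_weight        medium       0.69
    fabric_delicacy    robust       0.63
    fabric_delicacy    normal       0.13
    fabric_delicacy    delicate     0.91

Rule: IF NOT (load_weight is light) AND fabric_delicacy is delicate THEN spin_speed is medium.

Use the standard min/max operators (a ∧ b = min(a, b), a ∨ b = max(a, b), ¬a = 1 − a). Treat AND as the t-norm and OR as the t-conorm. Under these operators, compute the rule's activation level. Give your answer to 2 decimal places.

firing strength: ¬light=1−0.74=0.26, delicate=0.91; AND[min(a, b)] → w = 0.26

0.26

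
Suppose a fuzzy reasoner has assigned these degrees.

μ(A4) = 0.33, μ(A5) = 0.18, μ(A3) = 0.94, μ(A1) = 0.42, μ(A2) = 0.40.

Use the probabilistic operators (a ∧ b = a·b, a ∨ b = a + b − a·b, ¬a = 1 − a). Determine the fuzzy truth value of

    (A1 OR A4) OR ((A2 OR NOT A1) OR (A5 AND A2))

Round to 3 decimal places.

0.909

A1 OR A4 = a + b − a·b on (0.4200, 0.3300) = 0.6114
NOT A1 = 1 − 0.4200 = 0.5800
A2 OR NOT A1 = a + b − a·b on (0.4000, 0.5800) = 0.7480
A5 AND A2 = a·b on (0.1800, 0.4000) = 0.0720
(A2 OR NOT A1) OR (A5 AND A2) = a + b − a·b on (0.7480, 0.0720) = 0.7661
(A1 OR A4) OR ((A2 OR NOT A1) OR (A5 AND A2)) = a + b − a·b on (0.6114, 0.7661) = 0.9091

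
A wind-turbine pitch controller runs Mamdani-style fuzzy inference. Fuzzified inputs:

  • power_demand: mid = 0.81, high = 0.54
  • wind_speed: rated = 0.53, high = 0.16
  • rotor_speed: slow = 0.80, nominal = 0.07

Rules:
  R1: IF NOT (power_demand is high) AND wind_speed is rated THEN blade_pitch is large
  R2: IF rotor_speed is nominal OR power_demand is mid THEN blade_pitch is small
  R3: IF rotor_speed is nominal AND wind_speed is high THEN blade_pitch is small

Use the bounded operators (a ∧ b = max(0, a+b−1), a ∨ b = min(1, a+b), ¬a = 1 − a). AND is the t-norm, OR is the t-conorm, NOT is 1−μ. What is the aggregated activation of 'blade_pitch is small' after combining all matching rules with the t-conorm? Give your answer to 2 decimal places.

R1: ¬high=1−0.54=0.46, rated=0.53; AND[max(0, a+b−1)] → w = 0.00
R2: nominal=0.07, mid=0.81; OR[min(1, a+b)] → w = 0.88
R3: nominal=0.07, high=0.16; AND[max(0, a+b−1)] → w = 0.00
Rules with consequent 'small': {R2, R3} → strengths 0.88, 0.00
Aggregate via t-conorm [min(1, a+b)]: 0.88

0.88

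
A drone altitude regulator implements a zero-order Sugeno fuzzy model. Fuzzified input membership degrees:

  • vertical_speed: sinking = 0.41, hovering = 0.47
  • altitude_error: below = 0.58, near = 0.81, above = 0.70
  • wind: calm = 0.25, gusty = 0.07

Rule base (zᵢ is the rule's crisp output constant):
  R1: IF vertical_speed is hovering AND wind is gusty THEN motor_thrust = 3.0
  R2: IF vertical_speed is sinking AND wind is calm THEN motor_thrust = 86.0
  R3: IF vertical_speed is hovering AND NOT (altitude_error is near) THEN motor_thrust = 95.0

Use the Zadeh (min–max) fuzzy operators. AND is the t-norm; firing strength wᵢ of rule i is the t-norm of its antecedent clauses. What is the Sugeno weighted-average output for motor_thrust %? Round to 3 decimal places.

77.961

R1 (z=3.0): hovering=0.47, gusty=0.07; AND[min(a, b)] → w = 0.07
R2 (z=86.0): sinking=0.41, calm=0.25; AND[min(a, b)] → w = 0.25
R3 (z=95.0): hovering=0.47, ¬near=1−0.81=0.19; AND[min(a, b)] → w = 0.19
Weighted average = (0.07·3.0 + 0.25·86.0 + 0.19·95.0) / (0.07 + 0.25 + 0.19)
  = 39.7600 / 0.5100 = 77.961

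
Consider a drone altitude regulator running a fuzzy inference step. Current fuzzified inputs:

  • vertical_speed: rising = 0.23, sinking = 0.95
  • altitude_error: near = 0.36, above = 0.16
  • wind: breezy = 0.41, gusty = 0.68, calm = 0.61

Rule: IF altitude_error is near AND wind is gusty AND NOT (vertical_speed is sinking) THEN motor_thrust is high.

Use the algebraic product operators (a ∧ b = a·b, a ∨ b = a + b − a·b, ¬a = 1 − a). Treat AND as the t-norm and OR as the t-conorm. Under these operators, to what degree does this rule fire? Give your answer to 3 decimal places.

firing strength: near=0.36, gusty=0.68, ¬sinking=1−0.95=0.05; AND[a·b] → w = 0.0122

0.012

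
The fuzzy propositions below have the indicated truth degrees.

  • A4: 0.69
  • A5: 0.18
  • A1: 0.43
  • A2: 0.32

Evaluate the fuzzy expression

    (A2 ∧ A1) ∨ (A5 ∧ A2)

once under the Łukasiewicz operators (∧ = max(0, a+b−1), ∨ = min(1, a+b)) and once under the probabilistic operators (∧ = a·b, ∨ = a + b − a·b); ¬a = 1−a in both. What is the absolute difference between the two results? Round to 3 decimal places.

Under Łukasiewicz:
  A2 ∧ A1 = max(0, a+b−1) on (0.32, 0.43) = 0.00
  A5 ∧ A2 = max(0, a+b−1) on (0.18, 0.32) = 0.00
  (A2 ∧ A1) ∨ (A5 ∧ A2) = min(1, a+b) on (0.00, 0.00) = 0.00
  → value = 0.0000
Under probabilistic:
  A2 ∧ A1 = a·b on (0.3200, 0.4300) = 0.1376
  A5 ∧ A2 = a·b on (0.1800, 0.3200) = 0.0576
  (A2 ∧ A1) ∨ (A5 ∧ A2) = a + b − a·b on (0.1376, 0.0576) = 0.1873
  → value = 0.1873
|0.0000 − 0.1873| = 0.187

0.187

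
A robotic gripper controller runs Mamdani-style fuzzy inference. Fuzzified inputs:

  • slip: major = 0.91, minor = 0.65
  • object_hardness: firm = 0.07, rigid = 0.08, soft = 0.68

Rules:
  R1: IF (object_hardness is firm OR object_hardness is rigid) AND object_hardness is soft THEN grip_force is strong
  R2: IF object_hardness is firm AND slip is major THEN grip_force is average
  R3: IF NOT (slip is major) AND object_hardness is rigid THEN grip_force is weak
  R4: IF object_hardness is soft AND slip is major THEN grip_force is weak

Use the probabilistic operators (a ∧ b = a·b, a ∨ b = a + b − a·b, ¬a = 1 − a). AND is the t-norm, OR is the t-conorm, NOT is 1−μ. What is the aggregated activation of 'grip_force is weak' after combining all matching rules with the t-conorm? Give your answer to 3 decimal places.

R1: (firm=0.07 OR rigid=0.08) = 0.1444; AND[a·b] with soft=0.68 → w = 0.0982
R2: firm=0.07, major=0.91; AND[a·b] → w = 0.0637
R3: ¬major=1−0.91=0.09, rigid=0.08; AND[a·b] → w = 0.0072
R4: soft=0.68, major=0.91; AND[a·b] → w = 0.6188
Rules with consequent 'weak': {R3, R4} → strengths 0.0072, 0.6188
Aggregate via t-conorm [a + b − a·b]: 0.6215

0.622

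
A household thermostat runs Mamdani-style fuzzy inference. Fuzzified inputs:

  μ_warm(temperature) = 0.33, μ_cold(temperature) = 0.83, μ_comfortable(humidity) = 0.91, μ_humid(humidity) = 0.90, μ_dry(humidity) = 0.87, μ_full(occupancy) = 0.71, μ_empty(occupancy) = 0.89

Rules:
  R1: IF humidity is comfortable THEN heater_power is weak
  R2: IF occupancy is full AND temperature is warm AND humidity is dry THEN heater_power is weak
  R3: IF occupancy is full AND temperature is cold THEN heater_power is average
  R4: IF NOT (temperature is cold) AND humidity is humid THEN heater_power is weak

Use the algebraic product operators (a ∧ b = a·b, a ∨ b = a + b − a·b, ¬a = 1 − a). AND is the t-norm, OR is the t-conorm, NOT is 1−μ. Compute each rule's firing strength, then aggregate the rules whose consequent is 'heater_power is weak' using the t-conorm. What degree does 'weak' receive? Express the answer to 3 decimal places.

R1: comfortable=0.91 → w = 0.9100
R2: full=0.71, warm=0.33, dry=0.87; AND[a·b] → w = 0.2038
R3: full=0.71, cold=0.83; AND[a·b] → w = 0.5893
R4: ¬cold=1−0.83=0.17, humid=0.90; AND[a·b] → w = 0.1530
Rules with consequent 'weak': {R1, R2, R4} → strengths 0.9100, 0.2038, 0.1530
Aggregate via t-conorm [a + b − a·b]: 0.9393

0.939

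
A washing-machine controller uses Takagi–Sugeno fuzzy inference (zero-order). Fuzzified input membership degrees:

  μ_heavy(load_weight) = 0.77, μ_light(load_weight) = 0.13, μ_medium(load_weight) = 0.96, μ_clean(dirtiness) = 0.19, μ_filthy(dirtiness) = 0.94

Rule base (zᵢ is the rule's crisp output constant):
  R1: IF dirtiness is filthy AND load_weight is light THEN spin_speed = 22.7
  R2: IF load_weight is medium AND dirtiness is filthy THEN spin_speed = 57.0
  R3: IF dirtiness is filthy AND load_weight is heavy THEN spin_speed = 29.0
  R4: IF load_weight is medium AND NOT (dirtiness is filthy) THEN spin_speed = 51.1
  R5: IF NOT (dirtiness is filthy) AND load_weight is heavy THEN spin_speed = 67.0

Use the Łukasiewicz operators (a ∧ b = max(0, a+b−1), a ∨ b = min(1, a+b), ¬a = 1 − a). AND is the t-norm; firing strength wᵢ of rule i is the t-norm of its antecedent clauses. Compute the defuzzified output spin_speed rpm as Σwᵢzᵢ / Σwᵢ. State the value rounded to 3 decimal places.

43.824

R1 (z=22.7): filthy=0.94, light=0.13; AND[max(0, a+b−1)] → w = 0.07
R2 (z=57.0): medium=0.96, filthy=0.94; AND[max(0, a+b−1)] → w = 0.90
R3 (z=29.0): filthy=0.94, heavy=0.77; AND[max(0, a+b−1)] → w = 0.71
R4 (z=51.1): medium=0.96, ¬filthy=1−0.94=0.06; AND[max(0, a+b−1)] → w = 0.02
R5 (z=67.0): ¬filthy=1−0.94=0.06, heavy=0.77; AND[max(0, a+b−1)] → w = 0.00
Weighted average = (0.07·22.7 + 0.90·57.0 + 0.71·29.0 + 0.02·51.1 + 0.00·67.0) / (0.07 + 0.90 + 0.71 + 0.02 + 0.00)
  = 74.5010 / 1.7000 = 43.824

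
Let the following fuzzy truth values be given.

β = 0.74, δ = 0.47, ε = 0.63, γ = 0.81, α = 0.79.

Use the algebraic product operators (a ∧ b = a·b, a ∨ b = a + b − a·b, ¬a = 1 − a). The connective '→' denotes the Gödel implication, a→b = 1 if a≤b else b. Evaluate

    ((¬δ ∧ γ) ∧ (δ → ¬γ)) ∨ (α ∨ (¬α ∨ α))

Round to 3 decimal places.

0.968

¬δ = 1 − 0.4700 = 0.5300
¬δ ∧ γ = a·b on (0.5300, 0.8100) = 0.4293
¬γ = 1 − 0.8100 = 0.1900
δ → ¬γ  [Gödel: 1 if a≤b else b] with a=0.4700, b=0.1900 → 0.1900
(¬δ ∧ γ) ∧ (δ → ¬γ) = a·b on (0.4293, 0.1900) = 0.0816
¬α = 1 − 0.7900 = 0.2100
¬α ∨ α = a + b − a·b on (0.2100, 0.7900) = 0.8341
α ∨ (¬α ∨ α) = a + b − a·b on (0.7900, 0.8341) = 0.9652
((¬δ ∧ γ) ∧ (δ → ¬γ)) ∨ (α ∨ (¬α ∨ α)) = a + b − a·b on (0.0816, 0.9652) = 0.9680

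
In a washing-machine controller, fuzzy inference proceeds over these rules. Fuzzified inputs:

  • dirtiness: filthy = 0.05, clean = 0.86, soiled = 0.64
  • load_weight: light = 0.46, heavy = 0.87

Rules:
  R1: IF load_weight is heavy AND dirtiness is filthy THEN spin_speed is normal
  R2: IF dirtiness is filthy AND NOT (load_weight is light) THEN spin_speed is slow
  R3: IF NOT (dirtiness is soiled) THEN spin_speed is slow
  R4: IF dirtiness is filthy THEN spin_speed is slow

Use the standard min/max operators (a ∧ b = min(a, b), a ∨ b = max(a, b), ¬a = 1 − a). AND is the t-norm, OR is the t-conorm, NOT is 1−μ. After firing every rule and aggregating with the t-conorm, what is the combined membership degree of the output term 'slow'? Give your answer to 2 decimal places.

R1: heavy=0.87, filthy=0.05; AND[min(a, b)] → w = 0.05
R2: filthy=0.05, ¬light=1−0.46=0.54; AND[min(a, b)] → w = 0.05
R3: ¬soiled=1−0.64=0.36 → w = 0.36
R4: filthy=0.05 → w = 0.05
Rules with consequent 'slow': {R2, R3, R4} → strengths 0.05, 0.36, 0.05
Aggregate via t-conorm [max(a, b)]: 0.36

0.36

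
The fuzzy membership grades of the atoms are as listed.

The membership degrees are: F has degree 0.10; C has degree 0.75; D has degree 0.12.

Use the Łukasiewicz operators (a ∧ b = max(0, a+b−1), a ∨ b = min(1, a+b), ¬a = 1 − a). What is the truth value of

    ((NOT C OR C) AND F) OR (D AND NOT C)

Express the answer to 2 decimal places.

NOT C = 1 − 0.75 = 0.25
NOT C OR C = min(1, a+b) on (0.25, 0.75) = 1.00
(NOT C OR C) AND F = max(0, a+b−1) on (1.00, 0.10) = 0.10
NOT C = 1 − 0.75 = 0.25
D AND NOT C = max(0, a+b−1) on (0.12, 0.25) = 0.00
((NOT C OR C) AND F) OR (D AND NOT C) = min(1, a+b) on (0.10, 0.00) = 0.10

0.10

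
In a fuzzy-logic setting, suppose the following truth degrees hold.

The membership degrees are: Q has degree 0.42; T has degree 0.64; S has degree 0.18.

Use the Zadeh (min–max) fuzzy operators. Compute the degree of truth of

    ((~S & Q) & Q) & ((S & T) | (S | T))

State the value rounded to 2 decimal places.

0.42

~S = 1 − 0.18 = 0.82
~S & Q = min(a, b) on (0.82, 0.42) = 0.42
(~S & Q) & Q = min(a, b) on (0.42, 0.42) = 0.42
S & T = min(a, b) on (0.18, 0.64) = 0.18
S | T = max(a, b) on (0.18, 0.64) = 0.64
(S & T) | (S | T) = max(a, b) on (0.18, 0.64) = 0.64
((~S & Q) & Q) & ((S & T) | (S | T)) = min(a, b) on (0.42, 0.64) = 0.42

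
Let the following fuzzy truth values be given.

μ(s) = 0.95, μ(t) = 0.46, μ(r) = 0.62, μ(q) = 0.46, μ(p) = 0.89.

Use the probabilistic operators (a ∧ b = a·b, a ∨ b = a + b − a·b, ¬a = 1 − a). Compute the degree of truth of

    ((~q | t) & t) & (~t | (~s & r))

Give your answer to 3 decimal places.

0.192

~q = 1 − 0.4600 = 0.5400
~q | t = a + b − a·b on (0.5400, 0.4600) = 0.7516
(~q | t) & t = a·b on (0.7516, 0.4600) = 0.3457
~t = 1 − 0.4600 = 0.5400
~s = 1 − 0.9500 = 0.0500
~s & r = a·b on (0.0500, 0.6200) = 0.0310
~t | (~s & r) = a + b − a·b on (0.5400, 0.0310) = 0.5543
((~q | t) & t) & (~t | (~s & r)) = a·b on (0.3457, 0.5543) = 0.1916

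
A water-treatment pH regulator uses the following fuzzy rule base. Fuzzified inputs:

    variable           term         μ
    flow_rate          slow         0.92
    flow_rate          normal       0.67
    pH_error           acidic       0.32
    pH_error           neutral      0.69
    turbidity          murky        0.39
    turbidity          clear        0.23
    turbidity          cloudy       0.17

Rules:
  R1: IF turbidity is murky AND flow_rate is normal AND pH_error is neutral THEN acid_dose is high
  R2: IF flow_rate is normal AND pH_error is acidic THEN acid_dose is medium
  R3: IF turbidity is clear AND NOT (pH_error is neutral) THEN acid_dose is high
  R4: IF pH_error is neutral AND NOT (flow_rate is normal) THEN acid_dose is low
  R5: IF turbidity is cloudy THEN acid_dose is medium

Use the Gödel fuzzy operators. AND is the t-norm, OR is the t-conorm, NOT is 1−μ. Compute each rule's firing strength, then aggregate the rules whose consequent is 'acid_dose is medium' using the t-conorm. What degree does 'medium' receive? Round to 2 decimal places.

R1: murky=0.39, normal=0.67, neutral=0.69; AND[min(a, b)] → w = 0.39
R2: normal=0.67, acidic=0.32; AND[min(a, b)] → w = 0.32
R3: clear=0.23, ¬neutral=1−0.69=0.31; AND[min(a, b)] → w = 0.23
R4: neutral=0.69, ¬normal=1−0.67=0.33; AND[min(a, b)] → w = 0.33
R5: cloudy=0.17 → w = 0.17
Rules with consequent 'medium': {R2, R5} → strengths 0.32, 0.17
Aggregate via t-conorm [max(a, b)]: 0.32

0.32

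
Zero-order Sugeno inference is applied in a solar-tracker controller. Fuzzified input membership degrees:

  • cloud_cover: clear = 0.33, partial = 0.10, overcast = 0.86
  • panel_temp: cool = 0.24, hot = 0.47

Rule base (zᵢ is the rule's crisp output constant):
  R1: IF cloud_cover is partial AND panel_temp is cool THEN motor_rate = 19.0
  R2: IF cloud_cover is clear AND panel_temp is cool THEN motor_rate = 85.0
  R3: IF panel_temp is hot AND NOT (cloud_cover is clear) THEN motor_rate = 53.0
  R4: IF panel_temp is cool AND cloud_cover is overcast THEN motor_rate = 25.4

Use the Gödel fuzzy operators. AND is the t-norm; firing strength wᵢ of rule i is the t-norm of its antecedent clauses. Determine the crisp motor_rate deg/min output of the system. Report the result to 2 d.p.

50.77

R1 (z=19.0): partial=0.10, cool=0.24; AND[min(a, b)] → w = 0.10
R2 (z=85.0): clear=0.33, cool=0.24; AND[min(a, b)] → w = 0.24
R3 (z=53.0): hot=0.47, ¬clear=1−0.33=0.67; AND[min(a, b)] → w = 0.47
R4 (z=25.4): cool=0.24, overcast=0.86; AND[min(a, b)] → w = 0.24
Weighted average = (0.10·19.0 + 0.24·85.0 + 0.47·53.0 + 0.24·25.4) / (0.10 + 0.24 + 0.47 + 0.24)
  = 53.3060 / 1.0500 = 50.77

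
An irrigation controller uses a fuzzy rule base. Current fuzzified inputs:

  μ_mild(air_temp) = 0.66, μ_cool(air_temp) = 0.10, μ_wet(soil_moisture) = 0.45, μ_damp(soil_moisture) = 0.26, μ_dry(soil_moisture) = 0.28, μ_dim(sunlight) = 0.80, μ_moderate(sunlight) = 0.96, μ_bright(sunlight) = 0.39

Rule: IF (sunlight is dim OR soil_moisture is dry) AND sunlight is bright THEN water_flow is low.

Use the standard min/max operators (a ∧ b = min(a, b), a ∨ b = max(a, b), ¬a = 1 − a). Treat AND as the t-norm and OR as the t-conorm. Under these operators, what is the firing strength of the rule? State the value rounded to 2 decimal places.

0.39

firing strength: (dim=0.80 OR dry=0.28) = 0.80; AND[min(a, b)] with bright=0.39 → w = 0.39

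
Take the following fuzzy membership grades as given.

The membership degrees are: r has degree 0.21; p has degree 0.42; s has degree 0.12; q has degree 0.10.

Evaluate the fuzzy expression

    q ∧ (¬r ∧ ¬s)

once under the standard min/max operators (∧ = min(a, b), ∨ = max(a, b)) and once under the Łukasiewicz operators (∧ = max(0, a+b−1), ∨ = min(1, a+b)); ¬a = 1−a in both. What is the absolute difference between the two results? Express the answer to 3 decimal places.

0.100

Under standard min/max:
  ¬r = 1 − 0.21 = 0.79
  ¬s = 1 − 0.12 = 0.88
  ¬r ∧ ¬s = min(a, b) on (0.79, 0.88) = 0.79
  q ∧ (¬r ∧ ¬s) = min(a, b) on (0.10, 0.79) = 0.10
  → value = 0.1000
Under Łukasiewicz:
  ¬r = 1 − 0.21 = 0.79
  ¬s = 1 − 0.12 = 0.88
  ¬r ∧ ¬s = max(0, a+b−1) on (0.79, 0.88) = 0.67
  q ∧ (¬r ∧ ¬s) = max(0, a+b−1) on (0.10, 0.67) = 0.00
  → value = 0.0000
|0.1000 − 0.0000| = 0.100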